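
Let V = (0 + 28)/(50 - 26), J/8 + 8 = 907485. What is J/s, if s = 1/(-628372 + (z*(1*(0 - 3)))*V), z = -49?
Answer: -4560620041108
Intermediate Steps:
J = 7259816 (J = -64 + 8*907485 = -64 + 7259880 = 7259816)
V = 7/6 (V = 28/24 = 28*(1/24) = 7/6 ≈ 1.1667)
s = -2/1256401 (s = 1/(-628372 - 49*(0 - 3)*(7/6)) = 1/(-628372 - 49*(-3)*(7/6)) = 1/(-628372 + 147*(7/6)) = 1/(-628372 + 343/2) = 1/(-1256401/2) = -2/1256401 ≈ -1.5918e-6)
J/s = 7259816/(-2/1256401) = 7259816*(-1256401/2) = -4560620041108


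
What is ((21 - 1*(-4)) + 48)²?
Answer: 5329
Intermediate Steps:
((21 - 1*(-4)) + 48)² = ((21 + 4) + 48)² = (25 + 48)² = 73² = 5329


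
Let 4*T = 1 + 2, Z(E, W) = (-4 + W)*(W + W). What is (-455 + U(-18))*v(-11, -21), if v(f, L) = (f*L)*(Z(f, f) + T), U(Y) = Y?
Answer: -144554949/4 ≈ -3.6139e+7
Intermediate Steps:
Z(E, W) = 2*W*(-4 + W) (Z(E, W) = (-4 + W)*(2*W) = 2*W*(-4 + W))
T = ¾ (T = (1 + 2)/4 = (¼)*3 = ¾ ≈ 0.75000)
v(f, L) = L*f*(¾ + 2*f*(-4 + f)) (v(f, L) = (f*L)*(2*f*(-4 + f) + ¾) = (L*f)*(¾ + 2*f*(-4 + f)) = L*f*(¾ + 2*f*(-4 + f)))
(-455 + U(-18))*v(-11, -21) = (-455 - 18)*((¼)*(-21)*(-11)*(3 + 8*(-11)*(-4 - 11))) = -473*(-21)*(-11)*(3 + 8*(-11)*(-15))/4 = -473*(-21)*(-11)*(3 + 1320)/4 = -473*(-21)*(-11)*1323/4 = -473*305613/4 = -144554949/4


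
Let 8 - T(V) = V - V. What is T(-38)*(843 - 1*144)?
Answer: 5592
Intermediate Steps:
T(V) = 8 (T(V) = 8 - (V - V) = 8 - 1*0 = 8 + 0 = 8)
T(-38)*(843 - 1*144) = 8*(843 - 1*144) = 8*(843 - 144) = 8*699 = 5592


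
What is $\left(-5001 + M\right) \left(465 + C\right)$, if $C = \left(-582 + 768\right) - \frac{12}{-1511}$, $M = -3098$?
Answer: $- \frac{7966767627}{1511} \approx -5.2725 \cdot 10^{6}$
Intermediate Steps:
$C = \frac{281058}{1511}$ ($C = 186 - - \frac{12}{1511} = 186 + \frac{12}{1511} = \frac{281058}{1511} \approx 186.01$)
$\left(-5001 + M\right) \left(465 + C\right) = \left(-5001 - 3098\right) \left(465 + \frac{281058}{1511}\right) = \left(-8099\right) \frac{983673}{1511} = - \frac{7966767627}{1511}$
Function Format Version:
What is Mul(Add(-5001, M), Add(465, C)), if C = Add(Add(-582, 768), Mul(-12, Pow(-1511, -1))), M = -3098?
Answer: Rational(-7966767627, 1511) ≈ -5.2725e+6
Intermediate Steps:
C = Rational(281058, 1511) (C = Add(186, Mul(-12, Rational(-1, 1511))) = Add(186, Rational(12, 1511)) = Rational(281058, 1511) ≈ 186.01)
Mul(Add(-5001, M), Add(465, C)) = Mul(Add(-5001, -3098), Add(465, Rational(281058, 1511))) = Mul(-8099, Rational(983673, 1511)) = Rational(-7966767627, 1511)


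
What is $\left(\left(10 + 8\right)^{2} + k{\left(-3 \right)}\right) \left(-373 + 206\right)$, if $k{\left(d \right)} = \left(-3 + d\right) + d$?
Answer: $-52605$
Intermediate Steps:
$k{\left(d \right)} = -3 + 2 d$
$\left(\left(10 + 8\right)^{2} + k{\left(-3 \right)}\right) \left(-373 + 206\right) = \left(\left(10 + 8\right)^{2} + \left(-3 + 2 \left(-3\right)\right)\right) \left(-373 + 206\right) = \left(18^{2} - 9\right) \left(-167\right) = \left(324 - 9\right) \left(-167\right) = 315 \left(-167\right) = -52605$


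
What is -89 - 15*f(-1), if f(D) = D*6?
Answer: 1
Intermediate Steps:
f(D) = 6*D
-89 - 15*f(-1) = -89 - 90*(-1) = -89 - 15*(-6) = -89 + 90 = 1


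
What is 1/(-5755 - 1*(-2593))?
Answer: -1/3162 ≈ -0.00031626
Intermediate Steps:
1/(-5755 - 1*(-2593)) = 1/(-5755 + 2593) = 1/(-3162) = -1/3162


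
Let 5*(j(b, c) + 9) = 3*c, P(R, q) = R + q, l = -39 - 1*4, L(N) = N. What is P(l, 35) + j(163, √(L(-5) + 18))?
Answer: -17 + 3*√13/5 ≈ -14.837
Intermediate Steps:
l = -43 (l = -39 - 4 = -43)
j(b, c) = -9 + 3*c/5 (j(b, c) = -9 + (3*c)/5 = -9 + 3*c/5)
P(l, 35) + j(163, √(L(-5) + 18)) = (-43 + 35) + (-9 + 3*√(-5 + 18)/5) = -8 + (-9 + 3*√13/5) = -17 + 3*√13/5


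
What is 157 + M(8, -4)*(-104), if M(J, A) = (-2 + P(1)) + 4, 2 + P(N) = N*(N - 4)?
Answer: 469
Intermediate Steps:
P(N) = -2 + N*(-4 + N) (P(N) = -2 + N*(N - 4) = -2 + N*(-4 + N))
M(J, A) = -3 (M(J, A) = (-2 + (-2 + 1² - 4*1)) + 4 = (-2 + (-2 + 1 - 4)) + 4 = (-2 - 5) + 4 = -7 + 4 = -3)
157 + M(8, -4)*(-104) = 157 - 3*(-104) = 157 + 312 = 469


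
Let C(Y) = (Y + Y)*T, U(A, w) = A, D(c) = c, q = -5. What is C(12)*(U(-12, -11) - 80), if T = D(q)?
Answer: 11040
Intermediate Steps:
T = -5
C(Y) = -10*Y (C(Y) = (Y + Y)*(-5) = (2*Y)*(-5) = -10*Y)
C(12)*(U(-12, -11) - 80) = (-10*12)*(-12 - 80) = -120*(-92) = 11040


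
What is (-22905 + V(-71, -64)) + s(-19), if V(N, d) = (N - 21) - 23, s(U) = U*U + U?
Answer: -22678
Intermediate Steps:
s(U) = U + U² (s(U) = U² + U = U + U²)
V(N, d) = -44 + N (V(N, d) = (-21 + N) - 23 = -44 + N)
(-22905 + V(-71, -64)) + s(-19) = (-22905 + (-44 - 71)) - 19*(1 - 19) = (-22905 - 115) - 19*(-18) = -23020 + 342 = -22678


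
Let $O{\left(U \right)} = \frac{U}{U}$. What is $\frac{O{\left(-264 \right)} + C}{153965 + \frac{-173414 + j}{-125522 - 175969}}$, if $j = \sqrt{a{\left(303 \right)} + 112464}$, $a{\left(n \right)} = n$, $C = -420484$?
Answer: $- \frac{5884651868475294350037}{2154745399245234569674} - \frac{126771840153 \sqrt{112767}}{2154745399245234569674} \approx -2.731$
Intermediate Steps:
$j = \sqrt{112767}$ ($j = \sqrt{303 + 112464} = \sqrt{112767} \approx 335.81$)
$O{\left(U \right)} = 1$
$\frac{O{\left(-264 \right)} + C}{153965 + \frac{-173414 + j}{-125522 - 175969}} = \frac{1 - 420484}{153965 + \frac{-173414 + \sqrt{112767}}{-125522 - 175969}} = - \frac{420483}{153965 + \frac{-173414 + \sqrt{112767}}{-301491}} = - \frac{420483}{153965 + \left(-173414 + \sqrt{112767}\right) \left(- \frac{1}{301491}\right)} = - \frac{420483}{153965 + \left(\frac{173414}{301491} - \frac{\sqrt{112767}}{301491}\right)} = - \frac{420483}{\frac{46419235229}{301491} - \frac{\sqrt{112767}}{301491}}$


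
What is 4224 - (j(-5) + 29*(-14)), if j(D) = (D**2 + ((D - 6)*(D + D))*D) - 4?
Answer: 5159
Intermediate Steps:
j(D) = -4 + D**2 + 2*D**2*(-6 + D) (j(D) = (D**2 + ((-6 + D)*(2*D))*D) - 4 = (D**2 + (2*D*(-6 + D))*D) - 4 = (D**2 + 2*D**2*(-6 + D)) - 4 = -4 + D**2 + 2*D**2*(-6 + D))
4224 - (j(-5) + 29*(-14)) = 4224 - ((-4 - 11*(-5)**2 + 2*(-5)**3) + 29*(-14)) = 4224 - ((-4 - 11*25 + 2*(-125)) - 406) = 4224 - ((-4 - 275 - 250) - 406) = 4224 - (-529 - 406) = 4224 - 1*(-935) = 4224 + 935 = 5159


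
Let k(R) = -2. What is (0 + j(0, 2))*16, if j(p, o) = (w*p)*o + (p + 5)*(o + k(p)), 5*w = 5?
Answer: 0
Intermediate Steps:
w = 1 (w = (⅕)*5 = 1)
j(p, o) = o*p + (-2 + o)*(5 + p) (j(p, o) = (1*p)*o + (p + 5)*(o - 2) = p*o + (5 + p)*(-2 + o) = o*p + (-2 + o)*(5 + p))
(0 + j(0, 2))*16 = (0 + (-10 - 2*0 + 5*2 + 2*2*0))*16 = (0 + (-10 + 0 + 10 + 0))*16 = (0 + 0)*16 = 0*16 = 0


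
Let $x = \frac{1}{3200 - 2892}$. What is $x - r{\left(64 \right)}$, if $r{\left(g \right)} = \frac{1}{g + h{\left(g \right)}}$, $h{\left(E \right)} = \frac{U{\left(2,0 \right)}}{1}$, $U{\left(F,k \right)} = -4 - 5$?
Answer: $- \frac{23}{1540} \approx -0.014935$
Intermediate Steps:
$x = \frac{1}{308} \approx 0.0032468$
$U{\left(F,k \right)} = -9$ ($U{\left(F,k \right)} = -4 - 5 = -9$)
$h{\left(E \right)} = -9$ ($h{\left(E \right)} = - \frac{9}{1} = \left(-9\right) 1 = -9$)
$r{\left(g \right)} = \frac{1}{-9 + g}$ ($r{\left(g \right)} = \frac{1}{g - 9} = \frac{1}{-9 + g}$)
$x - r{\left(64 \right)} = \frac{1}{308} - \frac{1}{-9 + 64} = \frac{1}{308} - \frac{1}{55} = - \frac{23}{1540}$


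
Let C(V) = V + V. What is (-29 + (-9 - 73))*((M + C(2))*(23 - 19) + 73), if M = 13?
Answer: -15651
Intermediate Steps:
C(V) = 2*V
(-29 + (-9 - 73))*((M + C(2))*(23 - 19) + 73) = (-29 + (-9 - 73))*((13 + 2*2)*(23 - 19) + 73) = (-29 - 82)*((13 + 4)*4 + 73) = -111*(17*4 + 73) = -111*(68 + 73) = -111*141 = -15651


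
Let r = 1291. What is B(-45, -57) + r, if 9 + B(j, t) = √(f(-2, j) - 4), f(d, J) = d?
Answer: 1282 + I*√6 ≈ 1282.0 + 2.4495*I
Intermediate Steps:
B(j, t) = -9 + I*√6 (B(j, t) = -9 + √(-2 - 4) = -9 + √(-6) = -9 + I*√6)
B(-45, -57) + r = (-9 + I*√6) + 1291 = 1282 + I*√6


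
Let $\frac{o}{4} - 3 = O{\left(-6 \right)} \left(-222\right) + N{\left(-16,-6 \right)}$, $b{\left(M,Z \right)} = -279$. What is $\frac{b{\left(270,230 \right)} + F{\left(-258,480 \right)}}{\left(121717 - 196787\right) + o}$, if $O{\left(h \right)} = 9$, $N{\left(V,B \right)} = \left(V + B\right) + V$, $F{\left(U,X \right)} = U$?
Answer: $\frac{179}{27734} \approx 0.0064542$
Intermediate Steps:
$N{\left(V,B \right)} = B + 2 V$ ($N{\left(V,B \right)} = \left(B + V\right) + V = B + 2 V$)
$o = -8132$ ($o = 12 + 4 \left(9 \left(-222\right) + \left(-6 + 2 \left(-16\right)\right)\right) = 12 + 4 \left(-1998 - 38\right) = 12 + 4 \left(-2036\right) = 12 - 8144 = -8132$)
$\frac{b{\left(270,230 \right)} + F{\left(-258,480 \right)}}{\left(121717 - 196787\right) + o} = \frac{-279 - 258}{\left(121717 - 196787\right) - 8132} = - \frac{537}{-75070 - 8132} = - \frac{537}{-83202} = \left(-537\right) \left(- \frac{1}{83202}\right) = \frac{179}{27734}$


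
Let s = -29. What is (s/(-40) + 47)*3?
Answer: 5727/40 ≈ 143.18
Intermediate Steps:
(s/(-40) + 47)*3 = (-29/(-40) + 47)*3 = (-29*(-1/40) + 47)*3 = (29/40 + 47)*3 = (1909/40)*3 = 5727/40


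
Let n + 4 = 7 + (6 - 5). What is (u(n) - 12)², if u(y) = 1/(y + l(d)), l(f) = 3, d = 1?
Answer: 6889/49 ≈ 140.59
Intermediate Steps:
n = 4 (n = -4 + (7 + (6 - 5)) = -4 + (7 + 1) = -4 + 8 = 4)
u(y) = 1/(3 + y) (u(y) = 1/(y + 3) = 1/(3 + y))
(u(n) - 12)² = (1/(3 + 4) - 12)² = (1/7 - 12)² = (⅐ - 12)² = (-83/7)² = 6889/49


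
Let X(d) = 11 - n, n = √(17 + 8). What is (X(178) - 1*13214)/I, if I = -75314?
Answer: 6604/37657 ≈ 0.17537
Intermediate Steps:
n = 5 (n = √25 = 5)
X(d) = 6 (X(d) = 11 - 1*5 = 11 - 5 = 6)
(X(178) - 1*13214)/I = (6 - 1*13214)/(-75314) = (6 - 13214)*(-1/75314) = -13208*(-1/75314) = 6604/37657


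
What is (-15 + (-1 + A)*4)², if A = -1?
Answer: 529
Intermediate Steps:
(-15 + (-1 + A)*4)² = (-15 + (-1 - 1)*4)² = (-15 - 2*4)² = (-15 - 8)² = (-23)² = 529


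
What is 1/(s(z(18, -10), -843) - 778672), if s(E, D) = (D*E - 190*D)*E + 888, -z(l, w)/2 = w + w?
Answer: 1/4280216 ≈ 2.3363e-7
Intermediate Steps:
z(l, w) = -4*w (z(l, w) = -2*(w + w) = -4*w)
s(E, D) = 888 + E*(-190*D + D*E) (s(E, D) = (-190*D + D*E)*E + 888 = E*(-190*D + D*E) + 888 = 888 + E*(-190*D + D*E))
1/(s(z(18, -10), -843) - 778672) = 1/((888 - 843*(-4*(-10))² - 190*(-843)*(-4*(-10))) - 778672) = 1/((888 - 843*40² - 190*(-843)*40) - 778672) = 1/((888 - 843*1600 + 6406800) - 778672) = 1/((888 - 1348800 + 6406800) - 778672) = 1/(5058888 - 778672) = 1/4280216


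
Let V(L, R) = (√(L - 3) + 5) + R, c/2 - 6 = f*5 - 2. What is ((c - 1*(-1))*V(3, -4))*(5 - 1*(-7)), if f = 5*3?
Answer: 1908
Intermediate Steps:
f = 15
c = 158 (c = 12 + 2*(15*5 - 2) = 12 + 2*(75 - 2) = 12 + 2*73 = 12 + 146 = 158)
V(L, R) = 5 + R + √(-3 + L) (V(L, R) = (√(-3 + L) + 5) + R = (5 + √(-3 + L)) + R = 5 + R + √(-3 + L))
((c - 1*(-1))*V(3, -4))*(5 - 1*(-7)) = ((158 - 1*(-1))*(5 - 4 + √(-3 + 3)))*(5 - 1*(-7)) = ((158 + 1)*(5 - 4 + √0))*(5 + 7) = (159*(5 - 4 + 0))*12 = (159*1)*12 = 159*12 = 1908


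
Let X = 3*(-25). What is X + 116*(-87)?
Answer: -10167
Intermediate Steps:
X = -75
X + 116*(-87) = -75 + 116*(-87) = -75 - 10092 = -10167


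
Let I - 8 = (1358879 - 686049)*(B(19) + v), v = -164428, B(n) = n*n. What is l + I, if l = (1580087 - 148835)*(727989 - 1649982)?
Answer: -1429993524838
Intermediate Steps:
B(n) = n**2
I = -110389199602 (I = 8 + (1358879 - 686049)*(19**2 - 164428) = 8 + 672830*(361 - 164428) = 8 + 672830*(-164067) = 8 - 110389199610 = -110389199602)
l = -1319604325236 (l = 1431252*(-921993) = -1319604325236)
l + I = -1319604325236 - 110389199602 = -1429993524838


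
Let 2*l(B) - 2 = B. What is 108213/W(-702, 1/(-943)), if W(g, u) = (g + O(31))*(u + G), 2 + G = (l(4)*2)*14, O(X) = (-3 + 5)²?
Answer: -34014953/17990950 ≈ -1.8907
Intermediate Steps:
l(B) = 1 + B/2
O(X) = 4 (O(X) = 2² = 4)
G = 82 (G = -2 + ((1 + (½)*4)*2)*14 = -2 + ((1 + 2)*2)*14 = -2 + (3*2)*14 = -2 + 6*14 = -2 + 84 = 82)
W(g, u) = (4 + g)*(82 + u) (W(g, u) = (g + 4)*(u + 82) = (4 + g)*(82 + u))
108213/W(-702, 1/(-943)) = 108213/(328 + 4/(-943) + 82*(-702) - 702/(-943)) = 108213/(328 + 4*(-1/943) - 57564 - 702*(-1/943)) = 108213/(328 - 4/943 - 57564 + 702/943) = 108213/(-53972850/943) = 108213*(-943/53972850) = -34014953/17990950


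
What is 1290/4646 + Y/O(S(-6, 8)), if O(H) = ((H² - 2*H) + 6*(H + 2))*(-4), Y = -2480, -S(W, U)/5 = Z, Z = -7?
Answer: 2328425/3198771 ≈ 0.72791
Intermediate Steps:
S(W, U) = 35 (S(W, U) = -5*(-7) = 35)
O(H) = -48 - 16*H - 4*H² (O(H) = ((H² - 2*H) + 6*(2 + H))*(-4) = ((H² - 2*H) + (12 + 6*H))*(-4) = (12 + H² + 4*H)*(-4) = -48 - 16*H - 4*H²)
1290/4646 + Y/O(S(-6, 8)) = 1290/4646 - 2480/(-48 - 16*35 - 4*35²) = 1290*(1/4646) - 2480/(-48 - 560 - 4*1225) = 645/2323 - 2480/(-48 - 560 - 4900) = 645/2323 - 2480/(-5508) = 645/2323 - 2480*(-1/5508) = 645/2323 + 620/1377 = 2328425/3198771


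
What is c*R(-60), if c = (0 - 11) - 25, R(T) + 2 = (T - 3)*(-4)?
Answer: -9000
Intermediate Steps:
R(T) = 10 - 4*T (R(T) = -2 + (T - 3)*(-4) = -2 + (-3 + T)*(-4) = -2 + (12 - 4*T) = 10 - 4*T)
c = -36 (c = -11 - 25 = -36)
c*R(-60) = -36*(10 - 4*(-60)) = -36*(10 + 240) = -36*250 = -9000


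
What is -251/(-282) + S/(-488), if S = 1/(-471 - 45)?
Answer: 10534015/11834976 ≈ 0.89007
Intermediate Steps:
S = -1/516 (S = 1/(-516) = -1/516 ≈ -0.0019380)
-251/(-282) + S/(-488) = -251/(-282) - 1/516/(-488) = -251*(-1/282) - 1/516*(-1/488) = 251/282 + 1/251808 = 10534015/11834976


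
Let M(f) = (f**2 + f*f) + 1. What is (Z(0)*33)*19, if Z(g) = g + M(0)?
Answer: 627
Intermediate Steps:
M(f) = 1 + 2*f**2 (M(f) = (f**2 + f**2) + 1 = 2*f**2 + 1 = 1 + 2*f**2)
Z(g) = 1 + g (Z(g) = g + (1 + 2*0**2) = g + (1 + 2*0) = g + (1 + 0) = g + 1 = 1 + g)
(Z(0)*33)*19 = ((1 + 0)*33)*19 = (1*33)*19 = 33*19 = 627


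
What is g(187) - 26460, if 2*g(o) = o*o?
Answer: -17951/2 ≈ -8975.5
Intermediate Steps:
g(o) = o²/2 (g(o) = (o*o)/2 = o²/2)
g(187) - 26460 = (½)*187² - 26460 = (½)*34969 - 26460 = 34969/2 - 26460 = -17951/2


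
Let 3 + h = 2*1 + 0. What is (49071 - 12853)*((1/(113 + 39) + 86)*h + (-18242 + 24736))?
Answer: 17638437635/76 ≈ 2.3208e+8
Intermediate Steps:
h = -1 (h = -3 + (2*1 + 0) = -3 + (2 + 0) = -3 + 2 = -1)
(49071 - 12853)*((1/(113 + 39) + 86)*h + (-18242 + 24736)) = (49071 - 12853)*((1/(113 + 39) + 86)*(-1) + (-18242 + 24736)) = 36218*((1/152 + 86)*(-1) + 6494) = 36218*((13073/152)*(-1) + 6494) = 36218*(-13073/152 + 6494) = 36218*(974015/152) = 17638437635/76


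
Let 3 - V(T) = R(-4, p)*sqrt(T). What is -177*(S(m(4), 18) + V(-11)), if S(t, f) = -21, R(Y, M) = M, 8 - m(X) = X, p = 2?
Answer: 3186 + 354*I*sqrt(11) ≈ 3186.0 + 1174.1*I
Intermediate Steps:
m(X) = 8 - X
V(T) = 3 - 2*sqrt(T)
-177*(S(m(4), 18) + V(-11)) = -177*(-21 + (3 - 2*I*sqrt(11))) = -177*(-18 - 2*I*sqrt(11)) = 3186 + 354*I*sqrt(11)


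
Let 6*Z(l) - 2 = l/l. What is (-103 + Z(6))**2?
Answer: 42025/4 ≈ 10506.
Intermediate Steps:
Z(l) = 1/2 (Z(l) = 1/3 + (l/l)/6 = 1/3 + (1/6)*1 = 1/3 + 1/6 = 1/2)
(-103 + Z(6))**2 = (-103 + 1/2)**2 = (-205/2)**2 = 42025/4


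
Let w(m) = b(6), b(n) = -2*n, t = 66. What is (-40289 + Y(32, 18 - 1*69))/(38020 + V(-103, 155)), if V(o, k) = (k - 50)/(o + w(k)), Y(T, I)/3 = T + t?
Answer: -919885/874439 ≈ -1.0520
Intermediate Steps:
w(m) = -12 (w(m) = -2*6 = -12)
Y(T, I) = 198 + 3*T (Y(T, I) = 3*(T + 66) = 3*(66 + T) = 198 + 3*T)
V(o, k) = (-50 + k)/(-12 + o) (V(o, k) = (k - 50)/(o - 12) = (-50 + k)/(-12 + o))
(-40289 + Y(32, 18 - 1*69))/(38020 + V(-103, 155)) = (-40289 + (198 + 3*32))/(38020 + (-50 + 155)/(-12 - 103)) = (-40289 + (198 + 96))/(38020 + 105/(-115)) = (-40289 + 294)/(38020 - 1/115*105) = -39995/(38020 - 21/23) = -39995/874439/23 = -39995*23/874439 = -919885/874439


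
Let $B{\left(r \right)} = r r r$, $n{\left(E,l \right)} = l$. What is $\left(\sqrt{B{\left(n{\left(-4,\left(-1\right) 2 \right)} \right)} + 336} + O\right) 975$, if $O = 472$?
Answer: $460200 + 1950 \sqrt{82} \approx 4.7786 \cdot 10^{5}$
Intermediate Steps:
$B{\left(r \right)} = r^{3}$ ($B{\left(r \right)} = r^{2} r = r^{3}$)
$\left(\sqrt{B{\left(n{\left(-4,\left(-1\right) 2 \right)} \right)} + 336} + O\right) 975 = \left(\sqrt{\left(\left(-1\right) 2\right)^{3} + 336} + 472\right) 975 = \left(\sqrt{\left(-2\right)^{3} + 336} + 472\right) 975 = \left(\sqrt{-8 + 336} + 472\right) 975 = \left(\sqrt{328} + 472\right) 975 = \left(2 \sqrt{82} + 472\right) 975 = \left(472 + 2 \sqrt{82}\right) 975 = 460200 + 1950 \sqrt{82}$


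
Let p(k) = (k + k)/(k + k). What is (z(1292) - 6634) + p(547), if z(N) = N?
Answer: -5341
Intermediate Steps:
p(k) = 1 (p(k) = (2*k)/((2*k)) = (2*k)*(1/(2*k)) = 1)
(z(1292) - 6634) + p(547) = (1292 - 6634) + 1 = -5342 + 1 = -5341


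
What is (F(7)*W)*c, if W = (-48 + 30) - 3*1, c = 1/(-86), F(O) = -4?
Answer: -42/43 ≈ -0.97674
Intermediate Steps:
c = -1/86 ≈ -0.011628
W = -21 (W = -18 - 3 = -21)
(F(7)*W)*c = -4*(-21)*(-1/86) = 84*(-1/86) = -42/43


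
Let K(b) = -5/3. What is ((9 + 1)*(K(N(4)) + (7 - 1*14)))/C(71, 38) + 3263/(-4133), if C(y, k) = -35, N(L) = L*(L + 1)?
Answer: 146393/86793 ≈ 1.6867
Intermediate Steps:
N(L) = L*(1 + L)
K(b) = -5/3 (K(b) = -5*⅓ = -5/3)
((9 + 1)*(K(N(4)) + (7 - 1*14)))/C(71, 38) + 3263/(-4133) = ((9 + 1)*(-5/3 + (7 - 1*14)))/(-35) + 3263/(-4133) = (10*(-5/3 + (7 - 14)))*(-1/35) + 3263*(-1/4133) = (10*(-5/3 - 7))*(-1/35) - 3263/4133 = (10*(-26/3))*(-1/35) - 3263/4133 = -260/3*(-1/35) - 3263/4133 = 52/21 - 3263/4133 = 146393/86793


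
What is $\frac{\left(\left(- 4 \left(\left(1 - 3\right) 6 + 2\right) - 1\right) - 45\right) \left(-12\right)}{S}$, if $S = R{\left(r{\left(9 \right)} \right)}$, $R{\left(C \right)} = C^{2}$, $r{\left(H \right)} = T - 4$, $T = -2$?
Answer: $2$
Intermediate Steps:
$r{\left(H \right)} = -6$ ($r{\left(H \right)} = -2 - 4 = -6$)
$S = 36$ ($S = \left(-6\right)^{2} = 36$)
$\frac{\left(\left(- 4 \left(\left(1 - 3\right) 6 + 2\right) - 1\right) - 45\right) \left(-12\right)}{S} = \frac{\left(\left(- 4 \left(\left(1 - 3\right) 6 + 2\right) - 1\right) - 45\right) \left(-12\right)}{36} = \left(\left(- 4 \left(\left(1 - 3\right) 6 + 2\right) - 1\right) - 45\right) \left(-12\right) \frac{1}{36} = \left(\left(- 4 \left(\left(-2\right) 6 + 2\right) - 1\right) - 45\right) \left(-12\right) \frac{1}{36} = \left(\left(- 4 \left(-12 + 2\right) - 1\right) - 45\right) \left(-12\right) \frac{1}{36} = \left(\left(\left(-4\right) \left(-10\right) - 1\right) - 45\right) \left(-12\right) \frac{1}{36} = \left(\left(40 - 1\right) - 45\right) \left(-12\right) \frac{1}{36} = \left(39 - 45\right) \left(-12\right) \frac{1}{36} = \left(-6\right) \left(-12\right) \frac{1}{36} = 72 \cdot \frac{1}{36} = 2$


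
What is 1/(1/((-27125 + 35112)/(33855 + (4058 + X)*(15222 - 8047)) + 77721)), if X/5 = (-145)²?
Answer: 60888331943467/783421880 ≈ 77721.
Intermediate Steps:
X = 105125 (X = 5*(-145)² = 5*21025 = 105125)
1/(1/((-27125 + 35112)/(33855 + (4058 + X)*(15222 - 8047)) + 77721)) = 1/(1/((-27125 + 35112)/(33855 + (4058 + 105125)*(15222 - 8047)) + 77721)) = 1/(1/(7987/(33855 + 109183*7175) + 77721)) = 1/(1/(7987/(33855 + 783388025) + 77721)) = 1/(1/(7987/783421880 + 77721)) = 1/(1/(60888331943467/783421880)) = 1/(783421880/60888331943467) = 60888331943467/783421880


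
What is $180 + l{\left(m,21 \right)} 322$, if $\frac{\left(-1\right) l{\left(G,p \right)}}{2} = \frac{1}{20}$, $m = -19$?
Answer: $\frac{739}{5} \approx 147.8$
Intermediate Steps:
$l{\left(G,p \right)} = - \frac{1}{10}$ ($l{\left(G,p \right)} = - \frac{2}{20} = \left(-2\right) \frac{1}{20} = - \frac{1}{10}$)
$180 + l{\left(m,21 \right)} 322 = 180 - \frac{161}{5} = \frac{739}{5}$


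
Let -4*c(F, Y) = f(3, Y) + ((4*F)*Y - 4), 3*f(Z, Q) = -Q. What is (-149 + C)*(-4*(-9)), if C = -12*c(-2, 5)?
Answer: -10296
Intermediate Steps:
f(Z, Q) = -Q/3 (f(Z, Q) = (-Q)/3 = -Q/3)
c(F, Y) = 1 + Y/12 - F*Y (c(F, Y) = -(-Y/3 + ((4*F)*Y - 4))/4 = -(-Y/3 + (4*F*Y - 4))/4 = -(-Y/3 + (-4 + 4*F*Y))/4 = -(-4 - Y/3 + 4*F*Y)/4 = 1 + Y/12 - F*Y)
C = -137 (C = -12*(1 + (1/12)*5 - 1*(-2)*5) = -12*(1 + 5/12 + 10) = -12*137/12 = -137)
(-149 + C)*(-4*(-9)) = (-149 - 137)*(-4*(-9)) = -286*36 = -10296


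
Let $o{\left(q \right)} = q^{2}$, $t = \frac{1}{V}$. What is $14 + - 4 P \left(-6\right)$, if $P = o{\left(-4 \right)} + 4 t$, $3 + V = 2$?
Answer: $302$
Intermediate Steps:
$V = -1$ ($V = -3 + 2 = -1$)
$t = -1$ ($t = \frac{1}{-1} = -1$)
$P = 12$ ($P = \left(-4\right)^{2} + 4 \left(-1\right) = 16 - 4 = 12$)
$14 + - 4 P \left(-6\right) = 14 + \left(-4\right) 12 \left(-6\right) = 14 - -288 = 14 + 288 = 302$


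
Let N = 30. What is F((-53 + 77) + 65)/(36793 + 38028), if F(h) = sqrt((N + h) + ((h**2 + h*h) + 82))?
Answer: sqrt(16043)/74821 ≈ 0.0016929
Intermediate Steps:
F(h) = sqrt(112 + h + 2*h**2) (F(h) = sqrt((30 + h) + ((h**2 + h*h) + 82)) = sqrt((30 + h) + ((h**2 + h**2) + 82)) = sqrt((30 + h) + (2*h**2 + 82)) = sqrt((30 + h) + (82 + 2*h**2)) = sqrt(112 + h + 2*h**2))
F((-53 + 77) + 65)/(36793 + 38028) = sqrt(112 + ((-53 + 77) + 65) + 2*((-53 + 77) + 65)**2)/(36793 + 38028) = sqrt(112 + (24 + 65) + 2*(24 + 65)**2)/74821 = sqrt(112 + 89 + 2*89**2)*(1/74821) = sqrt(112 + 89 + 2*7921)*(1/74821) = sqrt(112 + 89 + 15842)*(1/74821) = sqrt(16043)*(1/74821) = sqrt(16043)/74821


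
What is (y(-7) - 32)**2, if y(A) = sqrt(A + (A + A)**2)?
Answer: 1213 - 192*sqrt(21) ≈ 333.15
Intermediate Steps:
y(A) = sqrt(A + 4*A**2) (y(A) = sqrt(A + (2*A)**2) = sqrt(A + 4*A**2))
(y(-7) - 32)**2 = (sqrt(-7*(1 + 4*(-7))) - 32)**2 = (sqrt(-7*(1 - 28)) - 32)**2 = (sqrt(-7*(-27)) - 32)**2 = (sqrt(189) - 32)**2 = (3*sqrt(21) - 32)**2 = (-32 + 3*sqrt(21))**2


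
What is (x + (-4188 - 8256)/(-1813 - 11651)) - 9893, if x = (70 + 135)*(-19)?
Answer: -909947/66 ≈ -13787.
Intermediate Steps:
x = -3895 (x = 205*(-19) = -3895)
(x + (-4188 - 8256)/(-1813 - 11651)) - 9893 = (-3895 + (-4188 - 8256)/(-1813 - 11651)) - 9893 = (-3895 - 12444/(-13464)) - 9893 = (-3895 - 12444*(-1/13464)) - 9893 = (-3895 + 61/66) - 9893 = -257009/66 - 9893 = -909947/66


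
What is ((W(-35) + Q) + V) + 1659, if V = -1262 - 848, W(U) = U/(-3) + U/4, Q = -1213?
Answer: -19933/12 ≈ -1661.1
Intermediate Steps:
W(U) = -U/12 (W(U) = U*(-⅓) + U*(¼) = -U/3 + U/4 = -U/12)
V = -2110
((W(-35) + Q) + V) + 1659 = ((-1/12*(-35) - 1213) - 2110) + 1659 = ((35/12 - 1213) - 2110) + 1659 = (-14521/12 - 2110) + 1659 = -39841/12 + 1659 = -19933/12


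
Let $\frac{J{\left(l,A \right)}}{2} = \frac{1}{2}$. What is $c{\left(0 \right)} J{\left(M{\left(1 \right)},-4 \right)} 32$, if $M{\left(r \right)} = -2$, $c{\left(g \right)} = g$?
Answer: $0$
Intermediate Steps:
$J{\left(l,A \right)} = 1$ ($J{\left(l,A \right)} = \frac{2}{2} = 2 \cdot \frac{1}{2} = 1$)
$c{\left(0 \right)} J{\left(M{\left(1 \right)},-4 \right)} 32 = 0 \cdot 1 \cdot 32 = 0 \cdot 32 = 0$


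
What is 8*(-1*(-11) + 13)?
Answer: 192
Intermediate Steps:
8*(-1*(-11) + 13) = 8*(11 + 13) = 8*24 = 192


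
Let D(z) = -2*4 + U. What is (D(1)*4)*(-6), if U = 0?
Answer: 192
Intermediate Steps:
D(z) = -8 (D(z) = -2*4 + 0 = -8 + 0 = -8)
(D(1)*4)*(-6) = -8*4*(-6) = -32*(-6) = 192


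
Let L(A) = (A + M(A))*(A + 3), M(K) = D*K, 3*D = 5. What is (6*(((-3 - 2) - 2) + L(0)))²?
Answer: 1764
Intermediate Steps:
D = 5/3 (D = (⅓)*5 = 5/3 ≈ 1.6667)
M(K) = 5*K/3
L(A) = 8*A*(3 + A)/3 (L(A) = (A + 5*A/3)*(A + 3) = (8*A/3)*(3 + A) = 8*A*(3 + A)/3)
(6*(((-3 - 2) - 2) + L(0)))² = (6*(((-3 - 2) - 2) + (8/3)*0*(3 + 0)))² = (6*((-5 - 2) + (8/3)*0*3))² = (6*(-7 + 0))² = (6*(-7))² = (-42)² = 1764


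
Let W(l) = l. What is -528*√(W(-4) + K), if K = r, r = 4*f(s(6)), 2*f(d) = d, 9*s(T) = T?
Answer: -352*I*√6 ≈ -862.22*I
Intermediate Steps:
s(T) = T/9
f(d) = d/2
r = 4/3 (r = 4*(((⅑)*6)/2) = 4*((½)*(⅔)) = 4*(⅓) = 4/3 ≈ 1.3333)
K = 4/3 ≈ 1.3333
-528*√(W(-4) + K) = -528*√(-4 + 4/3) = -352*I*√6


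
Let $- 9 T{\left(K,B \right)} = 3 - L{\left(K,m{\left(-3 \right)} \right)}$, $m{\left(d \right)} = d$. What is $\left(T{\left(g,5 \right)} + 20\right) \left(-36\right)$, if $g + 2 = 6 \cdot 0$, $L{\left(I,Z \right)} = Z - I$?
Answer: $-704$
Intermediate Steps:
$g = -2$ ($g = -2 + 6 \cdot 0 = -2 + 0 = -2$)
$T{\left(K,B \right)} = - \frac{2}{3} - \frac{K}{9}$ ($T{\left(K,B \right)} = - \frac{3 - \left(-3 - K\right)}{9} = - \frac{3 + \left(3 + K\right)}{9} = - \frac{6 + K}{9} = - \frac{2}{3} - \frac{K}{9}$)
$\left(T{\left(g,5 \right)} + 20\right) \left(-36\right) = \left(\left(- \frac{2}{3} - - \frac{2}{9}\right) + 20\right) \left(-36\right) = \left(\left(- \frac{2}{3} + \frac{2}{9}\right) + 20\right) \left(-36\right) = \left(- \frac{4}{9} + 20\right) \left(-36\right) = \frac{176}{9} \left(-36\right) = -704$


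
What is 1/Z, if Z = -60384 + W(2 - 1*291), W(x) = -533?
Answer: -1/60917 ≈ -1.6416e-5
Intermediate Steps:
Z = -60917 (Z = -60384 - 533 = -60917)
1/Z = 1/(-60917) = -1/60917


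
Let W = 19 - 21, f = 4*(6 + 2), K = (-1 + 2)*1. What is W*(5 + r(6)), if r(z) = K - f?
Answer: 52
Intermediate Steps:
K = 1 (K = 1*1 = 1)
f = 32 (f = 4*8 = 32)
r(z) = -31 (r(z) = 1 - 1*32 = 1 - 32 = -31)
W = -2
W*(5 + r(6)) = -2*(5 - 31) = -2*(-26) = 52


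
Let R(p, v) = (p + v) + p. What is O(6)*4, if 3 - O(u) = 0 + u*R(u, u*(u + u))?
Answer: -2004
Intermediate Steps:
R(p, v) = v + 2*p
O(u) = 3 - u*(2*u + 2*u**2) (O(u) = 3 - (0 + u*(u*(u + u) + 2*u)) = 3 - (0 + u*(u*(2*u) + 2*u)) = 3 - (0 + u*(2*u**2 + 2*u)) = 3 - (0 + u*(2*u + 2*u**2)) = 3 - u*(2*u + 2*u**2))
O(6)*4 = (3 - 2*6**2*(1 + 6))*4 = (3 - 2*36*7)*4 = (3 - 504)*4 = -501*4 = -2004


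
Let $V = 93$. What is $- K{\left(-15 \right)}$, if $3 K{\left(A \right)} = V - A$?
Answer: $-36$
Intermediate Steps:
$K{\left(A \right)} = 31 - \frac{A}{3}$ ($K{\left(A \right)} = \frac{93 - A}{3} = 31 - \frac{A}{3}$)
$- K{\left(-15 \right)} = - (31 - -5) = - (31 + 5) = \left(-1\right) 36 = -36$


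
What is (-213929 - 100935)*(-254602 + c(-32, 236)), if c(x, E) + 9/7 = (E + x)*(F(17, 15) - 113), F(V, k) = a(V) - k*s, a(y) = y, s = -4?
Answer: 577344391184/7 ≈ 8.2478e+10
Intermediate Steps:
F(V, k) = V + 4*k (F(V, k) = V - k*(-4) = V - (-4)*k = V + 4*k)
c(x, E) = -9/7 - 36*E - 36*x (c(x, E) = -9/7 + (E + x)*((17 + 4*15) - 113) = -9/7 + (E + x)*((17 + 60) - 113) = -9/7 + (E + x)*(77 - 113) = -9/7 + (E + x)*(-36) = -9/7 + (-36*E - 36*x) = -9/7 - 36*E - 36*x)
(-213929 - 100935)*(-254602 + c(-32, 236)) = (-213929 - 100935)*(-254602 + (-9/7 - 36*236 - 36*(-32))) = -314864*(-254602 + (-9/7 - 8496 + 1152)) = -314864*(-254602 - 51417/7) = -314864*(-1833631/7) = 577344391184/7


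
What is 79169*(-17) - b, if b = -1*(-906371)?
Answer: -2252244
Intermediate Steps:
b = 906371
79169*(-17) - b = 79169*(-17) - 1*906371 = -1345873 - 906371 = -2252244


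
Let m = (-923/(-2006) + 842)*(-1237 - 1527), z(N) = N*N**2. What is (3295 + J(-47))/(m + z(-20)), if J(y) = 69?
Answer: -1687046/1171784725 ≈ -0.0014397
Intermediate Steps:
z(N) = N**3
m = -2335545450/1003 (m = (-923*(-1/2006) + 842)*(-2764) = (923/2006 + 842)*(-2764) = (1689975/2006)*(-2764) = -2335545450/1003 ≈ -2.3286e+6)
(3295 + J(-47))/(m + z(-20)) = (3295 + 69)/(-2335545450/1003 + (-20)**3) = 3364/(-2335545450/1003 - 8000) = 3364/(-2343569450/1003) = 3364*(-1003/2343569450) = -1687046/1171784725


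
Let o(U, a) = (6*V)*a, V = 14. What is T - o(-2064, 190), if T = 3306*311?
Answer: 1012206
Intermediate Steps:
o(U, a) = 84*a (o(U, a) = (6*14)*a = 84*a)
T = 1028166
T - o(-2064, 190) = 1028166 - 84*190 = 1028166 - 1*15960 = 1028166 - 15960 = 1012206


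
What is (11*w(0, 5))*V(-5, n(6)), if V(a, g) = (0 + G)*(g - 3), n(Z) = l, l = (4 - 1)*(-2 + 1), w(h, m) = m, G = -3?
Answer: 990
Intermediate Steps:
l = -3 (l = 3*(-1) = -3)
n(Z) = -3
V(a, g) = 9 - 3*g (V(a, g) = (0 - 3)*(g - 3) = -3*(-3 + g) = 9 - 3*g)
(11*w(0, 5))*V(-5, n(6)) = (11*5)*(9 - 3*(-3)) = 55*(9 + 9) = 55*18 = 990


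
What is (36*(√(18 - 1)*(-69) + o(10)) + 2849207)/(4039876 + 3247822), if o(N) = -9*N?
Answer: 2845967/7287698 - 1242*√17/3643849 ≈ 0.38911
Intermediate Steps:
(36*(√(18 - 1)*(-69) + o(10)) + 2849207)/(4039876 + 3247822) = (36*(√(18 - 1)*(-69) - 9*10) + 2849207)/(4039876 + 3247822) = (36*(√17*(-69) - 90) + 2849207)/7287698 = (36*(-69*√17 - 90) + 2849207)*(1/7287698) = (36*(-90 - 69*√17) + 2849207)*(1/7287698) = ((-3240 - 2484*√17) + 2849207)*(1/7287698) = (2845967 - 2484*√17)*(1/7287698) = 2845967/7287698 - 1242*√17/3643849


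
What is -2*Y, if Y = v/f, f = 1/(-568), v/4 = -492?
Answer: -2235648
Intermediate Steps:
v = -1968 (v = 4*(-492) = -1968)
f = -1/568 ≈ -0.0017606
Y = 1117824 (Y = -1968/(-1/568) = -1968*(-568) = 1117824)
-2*Y = -2*1117824 = -2235648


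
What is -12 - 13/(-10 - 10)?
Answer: -227/20 ≈ -11.350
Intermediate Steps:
-12 - 13/(-10 - 10) = -12 - 13/(-20) = -12 - 13*(-1/20) = -12 + 13/20 = -227/20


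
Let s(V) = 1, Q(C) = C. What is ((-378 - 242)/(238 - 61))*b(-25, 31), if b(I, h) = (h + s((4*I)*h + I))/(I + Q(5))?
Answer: 992/177 ≈ 5.6045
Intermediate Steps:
b(I, h) = (1 + h)/(5 + I) (b(I, h) = (h + 1)/(I + 5) = (1 + h)/(5 + I))
((-378 - 242)/(238 - 61))*b(-25, 31) = ((-378 - 242)/(238 - 61))*((1 + 31)/(5 - 25)) = (-620/177)*(32/(-20)) = (-620*1/177)*(-1/20*32) = -620/177*(-8/5) = 992/177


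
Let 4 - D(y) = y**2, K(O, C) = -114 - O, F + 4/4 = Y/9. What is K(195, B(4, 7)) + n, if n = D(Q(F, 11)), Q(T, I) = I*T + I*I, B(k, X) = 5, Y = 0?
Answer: -12405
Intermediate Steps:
F = -1 (F = -1 + 0/9 = -1 + 0*(1/9) = -1 + 0 = -1)
Q(T, I) = I**2 + I*T (Q(T, I) = I*T + I**2 = I**2 + I*T)
D(y) = 4 - y**2
n = -12096 (n = 4 - (11*(11 - 1))**2 = 4 - (11*10)**2 = 4 - 1*110**2 = 4 - 1*12100 = 4 - 12100 = -12096)
K(195, B(4, 7)) + n = (-114 - 1*195) - 12096 = (-114 - 195) - 12096 = -309 - 12096 = -12405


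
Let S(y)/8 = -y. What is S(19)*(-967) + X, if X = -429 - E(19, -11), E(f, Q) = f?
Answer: 146536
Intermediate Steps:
S(y) = -8*y (S(y) = 8*(-y) = -8*y)
X = -448 (X = -429 - 1*19 = -429 - 19 = -448)
S(19)*(-967) + X = -8*19*(-967) - 448 = -152*(-967) - 448 = 146984 - 448 = 146536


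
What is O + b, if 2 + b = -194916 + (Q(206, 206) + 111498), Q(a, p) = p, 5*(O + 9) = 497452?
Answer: 81337/5 ≈ 16267.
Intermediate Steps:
O = 497407/5 (O = -9 + (⅕)*497452 = -9 + 497452/5 = 497407/5 ≈ 99481.)
b = -83214 (b = -2 + (-194916 + (206 + 111498)) = -2 + (-194916 + 111704) = -2 - 83212 = -83214)
O + b = 497407/5 - 83214 = 81337/5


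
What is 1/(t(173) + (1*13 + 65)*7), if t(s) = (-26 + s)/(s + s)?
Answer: 346/189063 ≈ 0.0018301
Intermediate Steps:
t(s) = (-26 + s)/(2*s) (t(s) = (-26 + s)/((2*s)) = (-26 + s)*(1/(2*s)) = (-26 + s)/(2*s))
1/(t(173) + (1*13 + 65)*7) = 1/((½)*(-26 + 173)/173 + (1*13 + 65)*7) = 1/((½)*(1/173)*147 + (13 + 65)*7) = 1/(147/346 + 78*7) = 1/(147/346 + 546) = 1/(189063/346) = 346/189063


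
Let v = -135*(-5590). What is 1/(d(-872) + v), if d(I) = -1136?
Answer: 1/753514 ≈ 1.3271e-6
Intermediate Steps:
v = 754650
1/(d(-872) + v) = 1/(-1136 + 754650) = 1/753514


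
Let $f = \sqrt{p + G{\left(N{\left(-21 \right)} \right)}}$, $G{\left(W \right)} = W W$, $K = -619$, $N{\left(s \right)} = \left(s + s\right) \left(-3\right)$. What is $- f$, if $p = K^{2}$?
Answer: $- \sqrt{399037} \approx -631.69$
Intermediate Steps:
$N{\left(s \right)} = - 6 s$ ($N{\left(s \right)} = 2 s \left(-3\right) = - 6 s$)
$G{\left(W \right)} = W^{2}$
$p = 383161$ ($p = \left(-619\right)^{2} = 383161$)
$f = \sqrt{399037}$ ($f = \sqrt{383161 + \left(\left(-6\right) \left(-21\right)\right)^{2}} = \sqrt{383161 + 126^{2}} = \sqrt{383161 + 15876} = \sqrt{399037} \approx 631.69$)
$- f = - \sqrt{399037}$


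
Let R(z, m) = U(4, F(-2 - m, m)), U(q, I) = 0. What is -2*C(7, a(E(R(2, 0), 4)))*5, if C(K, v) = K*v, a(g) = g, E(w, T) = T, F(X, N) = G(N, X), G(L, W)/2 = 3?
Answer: -280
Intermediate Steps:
G(L, W) = 6 (G(L, W) = 2*3 = 6)
F(X, N) = 6
R(z, m) = 0
-2*C(7, a(E(R(2, 0), 4)))*5 = -14*4*5 = -2*28*5 = -56*5 = -280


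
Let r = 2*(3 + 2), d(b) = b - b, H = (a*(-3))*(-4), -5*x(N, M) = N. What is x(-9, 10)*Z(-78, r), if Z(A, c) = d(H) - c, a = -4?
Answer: -18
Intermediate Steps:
x(N, M) = -N/5
H = -48 (H = -4*(-3)*(-4) = 12*(-4) = -48)
d(b) = 0
r = 10 (r = 2*5 = 10)
Z(A, c) = -c (Z(A, c) = 0 - c = -c)
x(-9, 10)*Z(-78, r) = (-1/5*(-9))*(-1*10) = (9/5)*(-10) = -18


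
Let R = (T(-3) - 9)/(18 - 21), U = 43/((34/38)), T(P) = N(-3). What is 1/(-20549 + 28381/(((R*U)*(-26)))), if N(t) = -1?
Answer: -212420/4366466011 ≈ -4.8648e-5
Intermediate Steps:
T(P) = -1
U = 817/17 (U = 43/((34*(1/38))) = 43/(17/19) = 43*(19/17) = 817/17 ≈ 48.059)
R = 10/3 (R = (-1 - 9)/(18 - 21) = -10/(-3) = -10*(-⅓) = 10/3 ≈ 3.3333)
1/(-20549 + 28381/(((R*U)*(-26)))) = 1/(-20549 + 28381/((((10/3)*(817/17))*(-26)))) = 1/(-20549 + 28381/(((8170/51)*(-26)))) = 1/(-20549 + 28381/(-212420/51)) = 1/(-20549 + 28381*(-51/212420)) = 1/(-20549 - 1447431/212420) = 1/(-4366466011/212420) = -212420/4366466011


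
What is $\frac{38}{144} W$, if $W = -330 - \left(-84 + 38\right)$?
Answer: $- \frac{1349}{18} \approx -74.944$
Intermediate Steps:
$W = -284$ ($W = -330 - -46 = -330 + 46 = -284$)
$\frac{38}{144} W = \frac{38}{144} \left(-284\right) = 38 \cdot \frac{1}{144} \left(-284\right) = \frac{19}{72} \left(-284\right) = - \frac{1349}{18}$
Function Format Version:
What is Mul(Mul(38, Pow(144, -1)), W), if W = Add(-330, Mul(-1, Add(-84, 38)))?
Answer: Rational(-1349, 18) ≈ -74.944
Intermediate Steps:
W = -284 (W = Add(-330, Mul(-1, -46)) = Add(-330, 46) = -284)
Mul(Mul(38, Pow(144, -1)), W) = Mul(Mul(38, Pow(144, -1)), -284) = Mul(Mul(38, Rational(1, 144)), -284) = Mul(Rational(19, 72), -284) = Rational(-1349, 18)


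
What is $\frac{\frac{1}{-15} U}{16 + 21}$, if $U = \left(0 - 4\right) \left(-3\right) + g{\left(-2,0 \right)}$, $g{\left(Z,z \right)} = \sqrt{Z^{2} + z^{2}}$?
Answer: $- \frac{14}{555} \approx -0.025225$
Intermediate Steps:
$U = 14$ ($U = \left(0 - 4\right) \left(-3\right) + \sqrt{\left(-2\right)^{2} + 0^{2}} = \left(0 - 4\right) \left(-3\right) + \sqrt{4 + 0} = \left(-4\right) \left(-3\right) + \sqrt{4} = 12 + 2 = 14$)
$\frac{\frac{1}{-15} U}{16 + 21} = \frac{\frac{1}{-15} \cdot 14}{16 + 21} = \frac{\left(- \frac{1}{15}\right) 14}{37} = \left(- \frac{14}{15}\right) \frac{1}{37} = - \frac{14}{555}$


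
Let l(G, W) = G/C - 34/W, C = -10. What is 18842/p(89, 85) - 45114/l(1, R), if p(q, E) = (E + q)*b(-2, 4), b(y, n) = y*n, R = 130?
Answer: 4081471933/32712 ≈ 1.2477e+5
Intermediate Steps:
l(G, W) = -34/W - G/10 (l(G, W) = G/(-10) - 34/W = G*(-⅒) - 34/W = -G/10 - 34/W = -34/W - G/10)
b(y, n) = n*y
p(q, E) = -8*E - 8*q (p(q, E) = (E + q)*(4*(-2)) = (E + q)*(-8) = -8*E - 8*q)
18842/p(89, 85) - 45114/l(1, R) = 18842/(-8*85 - 8*89) - 45114/(-34/130 - ⅒*1) = 18842/(-680 - 712) - 45114/(-34*1/130 - ⅒) = 18842/(-1392) - 45114/(-17/65 - ⅒) = 18842*(-1/1392) - 45114/(-47/130) = -9421/696 - 45114*(-130/47) = -9421/696 + 5864820/47 = 4081471933/32712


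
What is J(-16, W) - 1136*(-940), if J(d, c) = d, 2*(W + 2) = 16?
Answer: 1067824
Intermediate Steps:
W = 6 (W = -2 + (½)*16 = -2 + 8 = 6)
J(-16, W) - 1136*(-940) = -16 - 1136*(-940) = -16 + 1067840 = 1067824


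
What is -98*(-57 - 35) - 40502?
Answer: -31486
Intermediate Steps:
-98*(-57 - 35) - 40502 = -98*(-92) - 40502 = 9016 - 40502 = -31486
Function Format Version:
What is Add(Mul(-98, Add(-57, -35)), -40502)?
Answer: -31486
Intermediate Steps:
Add(Mul(-98, Add(-57, -35)), -40502) = Add(Mul(-98, -92), -40502) = Add(9016, -40502) = -31486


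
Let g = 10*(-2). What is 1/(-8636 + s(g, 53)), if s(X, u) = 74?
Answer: -1/8562 ≈ -0.00011680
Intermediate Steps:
g = -20
1/(-8636 + s(g, 53)) = 1/(-8636 + 74) = 1/(-8562) = -1/8562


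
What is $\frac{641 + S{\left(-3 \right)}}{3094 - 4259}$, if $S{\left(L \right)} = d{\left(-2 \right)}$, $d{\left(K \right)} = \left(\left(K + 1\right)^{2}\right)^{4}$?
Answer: $- \frac{642}{1165} \approx -0.55107$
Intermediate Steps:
$d{\left(K \right)} = \left(1 + K\right)^{8}$ ($d{\left(K \right)} = \left(\left(1 + K\right)^{2}\right)^{4} = \left(1 + K\right)^{8}$)
$S{\left(L \right)} = 1$ ($S{\left(L \right)} = \left(1 - 2\right)^{8} = \left(-1\right)^{8} = 1$)
$\frac{641 + S{\left(-3 \right)}}{3094 - 4259} = \frac{641 + 1}{3094 - 4259} = \frac{642}{-1165} = 642 \left(- \frac{1}{1165}\right) = - \frac{642}{1165}$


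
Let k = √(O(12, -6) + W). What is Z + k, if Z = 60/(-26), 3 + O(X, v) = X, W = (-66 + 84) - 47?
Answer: -30/13 + 2*I*√5 ≈ -2.3077 + 4.4721*I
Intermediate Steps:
W = -29 (W = 18 - 47 = -29)
O(X, v) = -3 + X
k = 2*I*√5 (k = √((-3 + 12) - 29) = √(9 - 29) = √(-20) = 2*I*√5 ≈ 4.4721*I)
Z = -30/13 (Z = 60*(-1/26) = -30/13 ≈ -2.3077)
Z + k = -30/13 + 2*I*√5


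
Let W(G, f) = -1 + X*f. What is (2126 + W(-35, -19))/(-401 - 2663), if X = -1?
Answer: -268/383 ≈ -0.69974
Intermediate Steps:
W(G, f) = -1 - f
(2126 + W(-35, -19))/(-401 - 2663) = (2126 + (-1 - 1*(-19)))/(-401 - 2663) = (2126 + (-1 + 19))/(-3064) = (2126 + 18)*(-1/3064) = 2144*(-1/3064) = -268/383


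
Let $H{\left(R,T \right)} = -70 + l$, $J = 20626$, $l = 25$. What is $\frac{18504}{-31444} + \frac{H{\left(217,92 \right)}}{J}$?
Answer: $- \frac{95769621}{162140986} \approx -0.59066$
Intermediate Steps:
$H{\left(R,T \right)} = -45$ ($H{\left(R,T \right)} = -70 + 25 = -45$)
$\frac{18504}{-31444} + \frac{H{\left(217,92 \right)}}{J} = \frac{18504}{-31444} - \frac{45}{20626} = 18504 \left(- \frac{1}{31444}\right) - \frac{45}{20626} = - \frac{4626}{7861} - \frac{45}{20626} = - \frac{95769621}{162140986}$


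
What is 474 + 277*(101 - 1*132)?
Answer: -8113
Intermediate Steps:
474 + 277*(101 - 1*132) = 474 + 277*(101 - 132) = 474 + 277*(-31) = 474 - 8587 = -8113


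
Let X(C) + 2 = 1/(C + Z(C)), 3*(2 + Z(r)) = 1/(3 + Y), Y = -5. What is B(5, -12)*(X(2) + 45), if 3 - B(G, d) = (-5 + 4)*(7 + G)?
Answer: 555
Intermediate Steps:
Z(r) = -13/6 (Z(r) = -2 + 1/(3*(3 - 5)) = -2 + (⅓)/(-2) = -2 + (⅓)*(-½) = -2 - ⅙ = -13/6)
B(G, d) = 10 + G (B(G, d) = 3 - (-5 + 4)*(7 + G) = 3 - (-1)*(7 + G) = 3 - (-7 - G) = 3 + (7 + G) = 10 + G)
X(C) = -2 + 1/(-13/6 + C) (X(C) = -2 + 1/(C - 13/6) = -2 + 1/(-13/6 + C))
B(5, -12)*(X(2) + 45) = (10 + 5)*(4*(8 - 3*2)/(-13 + 6*2) + 45) = 15*(4*(8 - 6)/(-13 + 12) + 45) = 15*(4*2/(-1) + 45) = 15*(4*(-1)*2 + 45) = 15*(-8 + 45) = 15*37 = 555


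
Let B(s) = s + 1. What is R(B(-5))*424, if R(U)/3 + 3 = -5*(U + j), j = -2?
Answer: 34344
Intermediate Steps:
B(s) = 1 + s
R(U) = 21 - 15*U (R(U) = -9 + 3*(-5*(U - 2)) = -9 + 3*(-5*(-2 + U)) = -9 + 3*(10 - 5*U) = -9 + (30 - 15*U) = 21 - 15*U)
R(B(-5))*424 = (21 - 15*(1 - 5))*424 = (21 - 15*(-4))*424 = (21 + 60)*424 = 81*424 = 34344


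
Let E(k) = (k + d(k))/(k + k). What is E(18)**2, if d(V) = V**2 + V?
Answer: 100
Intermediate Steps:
d(V) = V + V**2
E(k) = (k + k*(1 + k))/(2*k) (E(k) = (k + k*(1 + k))/(k + k) = (k + k*(1 + k))/((2*k)) = (k + k*(1 + k))*(1/(2*k)) = (k + k*(1 + k))/(2*k))
E(18)**2 = (1 + (1/2)*18)**2 = (1 + 9)**2 = 10**2 = 100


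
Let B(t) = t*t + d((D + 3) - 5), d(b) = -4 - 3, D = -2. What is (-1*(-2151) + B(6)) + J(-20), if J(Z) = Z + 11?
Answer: 2171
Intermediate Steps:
d(b) = -7
J(Z) = 11 + Z
B(t) = -7 + t² (B(t) = t*t - 7 = t² - 7 = -7 + t²)
(-1*(-2151) + B(6)) + J(-20) = (-1*(-2151) + (-7 + 6²)) + (11 - 20) = (2151 + (-7 + 36)) - 9 = (2151 + 29) - 9 = 2180 - 9 = 2171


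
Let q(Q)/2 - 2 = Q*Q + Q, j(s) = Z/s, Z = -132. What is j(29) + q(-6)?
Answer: 1724/29 ≈ 59.448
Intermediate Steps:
j(s) = -132/s
q(Q) = 4 + 2*Q + 2*Q² (q(Q) = 4 + 2*(Q*Q + Q) = 4 + 2*(Q² + Q) = 4 + 2*(Q + Q²) = 4 + (2*Q + 2*Q²) = 4 + 2*Q + 2*Q²)
j(29) + q(-6) = -132/29 + (4 + 2*(-6) + 2*(-6)²) = -132*1/29 + (4 - 12 + 2*36) = -132/29 + (4 - 12 + 72) = -132/29 + 64 = 1724/29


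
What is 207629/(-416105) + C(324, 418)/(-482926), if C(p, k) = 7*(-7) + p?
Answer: -100383871329/200947923230 ≈ -0.49955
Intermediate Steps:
C(p, k) = -49 + p
207629/(-416105) + C(324, 418)/(-482926) = 207629/(-416105) + (-49 + 324)/(-482926) = 207629*(-1/416105) + 275*(-1/482926) = -207629/416105 - 275/482926 = -100383871329/200947923230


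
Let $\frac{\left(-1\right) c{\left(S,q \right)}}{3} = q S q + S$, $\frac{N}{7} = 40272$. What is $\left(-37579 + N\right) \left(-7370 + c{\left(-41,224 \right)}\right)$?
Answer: $1506117274325$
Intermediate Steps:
$N = 281904$ ($N = 7 \cdot 40272 = 281904$)
$c{\left(S,q \right)} = - 3 S - 3 S q^{2}$ ($c{\left(S,q \right)} = - 3 \left(q S q + S\right) = - 3 \left(S q q + S\right) = - 3 \left(S q^{2} + S\right) = - 3 \left(S + S q^{2}\right) = - 3 S - 3 S q^{2}$)
$\left(-37579 + N\right) \left(-7370 + c{\left(-41,224 \right)}\right) = \left(-37579 + 281904\right) \left(-7370 - - 123 \left(1 + 224^{2}\right)\right) = 244325 \left(-7370 - - 123 \left(1 + 50176\right)\right) = 244325 \left(-7370 - \left(-123\right) 50177\right) = 244325 \left(-7370 + 6171771\right) = 244325 \cdot 6164401 = 1506117274325$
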